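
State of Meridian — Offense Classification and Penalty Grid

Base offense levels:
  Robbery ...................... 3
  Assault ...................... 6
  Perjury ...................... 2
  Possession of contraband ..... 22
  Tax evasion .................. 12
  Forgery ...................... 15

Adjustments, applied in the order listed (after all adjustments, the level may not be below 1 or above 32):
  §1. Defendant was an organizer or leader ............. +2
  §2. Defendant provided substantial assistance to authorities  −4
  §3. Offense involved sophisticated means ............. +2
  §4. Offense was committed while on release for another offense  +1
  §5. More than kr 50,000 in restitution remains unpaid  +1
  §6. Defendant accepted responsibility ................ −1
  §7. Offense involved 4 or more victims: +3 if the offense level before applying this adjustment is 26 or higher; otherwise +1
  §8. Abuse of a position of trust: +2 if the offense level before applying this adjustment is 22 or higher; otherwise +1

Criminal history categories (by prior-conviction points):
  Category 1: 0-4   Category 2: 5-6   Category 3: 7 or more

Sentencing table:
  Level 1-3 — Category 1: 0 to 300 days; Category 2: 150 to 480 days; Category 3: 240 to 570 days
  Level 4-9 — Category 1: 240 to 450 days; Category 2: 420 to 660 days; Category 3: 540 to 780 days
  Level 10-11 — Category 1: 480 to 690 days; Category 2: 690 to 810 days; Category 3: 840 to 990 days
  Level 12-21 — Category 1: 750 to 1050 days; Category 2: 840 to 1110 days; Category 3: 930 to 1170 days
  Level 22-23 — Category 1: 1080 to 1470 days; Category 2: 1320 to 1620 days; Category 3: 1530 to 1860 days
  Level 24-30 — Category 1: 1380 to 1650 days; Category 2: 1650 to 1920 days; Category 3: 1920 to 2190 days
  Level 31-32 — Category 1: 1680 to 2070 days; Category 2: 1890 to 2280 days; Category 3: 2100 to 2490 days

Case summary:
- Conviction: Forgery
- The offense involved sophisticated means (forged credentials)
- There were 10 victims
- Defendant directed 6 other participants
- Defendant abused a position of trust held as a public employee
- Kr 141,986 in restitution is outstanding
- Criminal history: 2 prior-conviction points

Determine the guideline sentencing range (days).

Base offense level for forgery: 15.
§1 applies: 15 + 2 = 17.
§2 does not apply.
§3 applies: 17 + 2 = 19.
§5 applies: 19 + 1 = 20.
§7 applies (level before this adjustment is 20 < 26, so +1): 20 + 1 = 21.
§8 applies (level before this adjustment is 21 < 22, so +1): 21 + 1 = 22.
Final offense level: 22.
Criminal history: 2 prior points → Category 1 (0-4).
Level 22 falls in the 22-23 band.
Grid: Level 22-23 × Category 1 = 1080-1470 days.

1080-1470 days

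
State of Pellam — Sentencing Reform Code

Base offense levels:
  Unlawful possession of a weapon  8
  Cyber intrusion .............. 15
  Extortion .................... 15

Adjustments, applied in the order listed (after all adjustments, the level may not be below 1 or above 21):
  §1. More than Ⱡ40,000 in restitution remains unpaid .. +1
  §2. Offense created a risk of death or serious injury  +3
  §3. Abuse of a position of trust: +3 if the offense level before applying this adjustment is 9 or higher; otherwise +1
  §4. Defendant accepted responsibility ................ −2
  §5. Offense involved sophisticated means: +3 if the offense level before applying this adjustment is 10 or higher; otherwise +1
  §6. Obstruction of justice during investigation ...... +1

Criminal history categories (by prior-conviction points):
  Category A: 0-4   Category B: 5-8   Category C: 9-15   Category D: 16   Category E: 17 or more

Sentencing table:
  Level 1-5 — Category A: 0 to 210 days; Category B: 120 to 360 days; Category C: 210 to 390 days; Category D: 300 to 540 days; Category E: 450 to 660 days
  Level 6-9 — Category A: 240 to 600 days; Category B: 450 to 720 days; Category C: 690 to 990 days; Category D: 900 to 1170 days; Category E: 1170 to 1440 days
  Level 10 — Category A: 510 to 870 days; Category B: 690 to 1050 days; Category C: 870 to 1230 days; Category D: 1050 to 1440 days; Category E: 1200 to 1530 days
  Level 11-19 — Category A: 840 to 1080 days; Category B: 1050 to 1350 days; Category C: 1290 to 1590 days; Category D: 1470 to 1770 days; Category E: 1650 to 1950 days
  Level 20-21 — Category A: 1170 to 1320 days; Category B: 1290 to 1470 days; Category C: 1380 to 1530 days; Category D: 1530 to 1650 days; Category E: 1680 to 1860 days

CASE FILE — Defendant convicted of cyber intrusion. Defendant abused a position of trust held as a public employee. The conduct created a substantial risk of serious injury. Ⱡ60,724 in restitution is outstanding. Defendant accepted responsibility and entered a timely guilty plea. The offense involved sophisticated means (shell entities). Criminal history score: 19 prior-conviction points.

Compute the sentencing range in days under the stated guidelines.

1680-1860 days

Base offense level for cyber intrusion: 15.
§1 applies: 15 + 1 = 16.
§2 applies: 16 + 3 = 19.
§3 applies (level before this adjustment is 19 ≥ 9, so +3): 19 + 3 = 22.
§4 applies: 22 − 2 = 20.
§5 applies (level before this adjustment is 20 ≥ 10, so +3): 20 + 3 = 23.
Level 23 exceeds the maximum of 21; capped at 21.
Final offense level: 21.
Criminal history: 19 prior points → Category E (17+).
Level 21 falls in the 20-21 band.
Grid: Level 20-21 × Category E = 1680-1860 days.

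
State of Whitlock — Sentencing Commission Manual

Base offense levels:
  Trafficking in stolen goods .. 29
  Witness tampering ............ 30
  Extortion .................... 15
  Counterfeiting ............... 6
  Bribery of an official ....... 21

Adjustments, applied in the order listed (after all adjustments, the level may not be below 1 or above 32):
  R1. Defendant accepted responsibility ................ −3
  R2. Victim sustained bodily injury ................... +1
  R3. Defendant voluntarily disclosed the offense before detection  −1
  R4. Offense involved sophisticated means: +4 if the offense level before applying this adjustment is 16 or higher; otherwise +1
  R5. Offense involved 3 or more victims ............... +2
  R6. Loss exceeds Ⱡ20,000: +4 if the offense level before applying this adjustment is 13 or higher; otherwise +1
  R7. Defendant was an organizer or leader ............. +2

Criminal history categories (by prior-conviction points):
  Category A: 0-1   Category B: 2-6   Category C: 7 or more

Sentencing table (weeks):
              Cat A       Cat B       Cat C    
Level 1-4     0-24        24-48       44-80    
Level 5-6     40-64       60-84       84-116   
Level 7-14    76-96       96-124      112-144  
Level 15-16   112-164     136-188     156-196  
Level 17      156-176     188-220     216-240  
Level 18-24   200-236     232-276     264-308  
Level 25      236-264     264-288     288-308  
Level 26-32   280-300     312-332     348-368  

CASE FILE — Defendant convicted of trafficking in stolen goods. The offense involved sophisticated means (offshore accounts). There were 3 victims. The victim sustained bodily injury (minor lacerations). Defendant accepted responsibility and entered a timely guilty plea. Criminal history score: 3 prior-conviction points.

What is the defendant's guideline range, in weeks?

Base offense level for trafficking in stolen goods: 29.
R1 applies: 29 − 3 = 26.
R2 applies: 26 + 1 = 27.
R4 applies (level before this adjustment is 27 ≥ 16, so +4): 27 + 4 = 31.
R5 applies: 31 + 2 = 33.
R6 does not apply.
Level 33 exceeds the maximum of 32; capped at 32.
Final offense level: 32.
Criminal history: 3 prior points → Category B (2-6).
Level 32 falls in the 26-32 band.
Grid: Level 26-32 × Category B = 312-332 weeks.

312-332 weeks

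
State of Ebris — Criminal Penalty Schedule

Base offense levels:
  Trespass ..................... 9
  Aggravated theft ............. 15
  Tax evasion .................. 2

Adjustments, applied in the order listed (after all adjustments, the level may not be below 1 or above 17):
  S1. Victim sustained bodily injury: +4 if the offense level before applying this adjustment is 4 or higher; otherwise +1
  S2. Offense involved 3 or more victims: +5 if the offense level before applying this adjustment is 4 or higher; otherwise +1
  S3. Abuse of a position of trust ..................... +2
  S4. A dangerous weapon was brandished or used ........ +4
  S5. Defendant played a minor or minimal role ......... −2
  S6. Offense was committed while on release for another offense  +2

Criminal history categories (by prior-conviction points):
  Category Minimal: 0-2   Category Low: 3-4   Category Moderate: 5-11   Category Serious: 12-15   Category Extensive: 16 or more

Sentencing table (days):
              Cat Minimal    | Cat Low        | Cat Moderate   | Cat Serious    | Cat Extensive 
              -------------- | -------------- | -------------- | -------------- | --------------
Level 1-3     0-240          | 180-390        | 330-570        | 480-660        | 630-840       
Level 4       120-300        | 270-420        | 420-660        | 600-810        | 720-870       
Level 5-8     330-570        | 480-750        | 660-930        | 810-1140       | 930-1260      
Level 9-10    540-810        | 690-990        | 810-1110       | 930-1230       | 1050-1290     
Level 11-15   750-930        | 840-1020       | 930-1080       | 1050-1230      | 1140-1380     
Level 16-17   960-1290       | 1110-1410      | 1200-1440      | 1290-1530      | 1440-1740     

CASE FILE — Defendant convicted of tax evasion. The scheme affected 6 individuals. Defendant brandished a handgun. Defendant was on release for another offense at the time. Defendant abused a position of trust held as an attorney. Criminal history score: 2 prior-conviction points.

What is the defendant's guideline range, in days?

Base offense level for tax evasion: 2.
S1 does not apply.
S2 applies (level before this adjustment is 2 < 4, so +1): 2 + 1 = 3.
S3 applies: 3 + 2 = 5.
S4 applies: 5 + 4 = 9.
S6 applies: 9 + 2 = 11.
Final offense level: 11.
Criminal history: 2 prior points → Category Minimal (0-2).
Level 11 falls in the 11-15 band.
Grid: Level 11-15 × Category Minimal = 750-930 days.

750-930 days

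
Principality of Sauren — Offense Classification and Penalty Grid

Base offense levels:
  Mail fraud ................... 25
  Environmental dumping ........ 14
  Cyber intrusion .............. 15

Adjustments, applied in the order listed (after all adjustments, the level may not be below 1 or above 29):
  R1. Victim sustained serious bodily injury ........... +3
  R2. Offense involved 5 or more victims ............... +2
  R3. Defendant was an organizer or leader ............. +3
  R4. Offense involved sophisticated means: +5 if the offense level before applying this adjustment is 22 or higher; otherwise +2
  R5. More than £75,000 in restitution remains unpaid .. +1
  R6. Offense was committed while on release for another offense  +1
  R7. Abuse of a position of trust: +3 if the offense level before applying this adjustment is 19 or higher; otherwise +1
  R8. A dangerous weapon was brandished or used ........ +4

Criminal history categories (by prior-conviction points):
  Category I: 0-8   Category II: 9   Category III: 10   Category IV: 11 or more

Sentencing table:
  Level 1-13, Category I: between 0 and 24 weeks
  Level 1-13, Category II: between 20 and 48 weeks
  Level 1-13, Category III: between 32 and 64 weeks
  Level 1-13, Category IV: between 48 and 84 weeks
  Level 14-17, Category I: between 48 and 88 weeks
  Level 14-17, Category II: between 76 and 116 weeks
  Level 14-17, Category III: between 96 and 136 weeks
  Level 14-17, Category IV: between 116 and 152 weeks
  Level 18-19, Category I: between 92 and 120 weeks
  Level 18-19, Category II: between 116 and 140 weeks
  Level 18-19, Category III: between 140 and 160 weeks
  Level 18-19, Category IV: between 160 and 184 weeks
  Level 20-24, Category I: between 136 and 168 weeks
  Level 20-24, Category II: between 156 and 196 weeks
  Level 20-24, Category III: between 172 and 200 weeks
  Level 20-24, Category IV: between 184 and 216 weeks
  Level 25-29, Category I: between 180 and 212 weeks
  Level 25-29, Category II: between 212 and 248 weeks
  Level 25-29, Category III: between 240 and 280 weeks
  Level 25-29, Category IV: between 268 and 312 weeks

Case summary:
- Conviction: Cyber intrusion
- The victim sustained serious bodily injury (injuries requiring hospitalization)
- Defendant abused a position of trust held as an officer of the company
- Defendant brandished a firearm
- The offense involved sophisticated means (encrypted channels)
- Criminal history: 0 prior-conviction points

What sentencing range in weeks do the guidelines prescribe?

180-212 weeks

Base offense level for cyber intrusion: 15.
R1 applies: 15 + 3 = 18.
R4 applies (level before this adjustment is 18 < 22, so +2): 18 + 2 = 20.
R6 does not apply.
R7 applies (level before this adjustment is 20 ≥ 19, so +3): 20 + 3 = 23.
R8 applies: 23 + 4 = 27.
Final offense level: 27.
Criminal history: 0 prior points → Category I (0-8).
Level 27 falls in the 25-29 band.
Grid: Level 25-29 × Category I = 180-212 weeks.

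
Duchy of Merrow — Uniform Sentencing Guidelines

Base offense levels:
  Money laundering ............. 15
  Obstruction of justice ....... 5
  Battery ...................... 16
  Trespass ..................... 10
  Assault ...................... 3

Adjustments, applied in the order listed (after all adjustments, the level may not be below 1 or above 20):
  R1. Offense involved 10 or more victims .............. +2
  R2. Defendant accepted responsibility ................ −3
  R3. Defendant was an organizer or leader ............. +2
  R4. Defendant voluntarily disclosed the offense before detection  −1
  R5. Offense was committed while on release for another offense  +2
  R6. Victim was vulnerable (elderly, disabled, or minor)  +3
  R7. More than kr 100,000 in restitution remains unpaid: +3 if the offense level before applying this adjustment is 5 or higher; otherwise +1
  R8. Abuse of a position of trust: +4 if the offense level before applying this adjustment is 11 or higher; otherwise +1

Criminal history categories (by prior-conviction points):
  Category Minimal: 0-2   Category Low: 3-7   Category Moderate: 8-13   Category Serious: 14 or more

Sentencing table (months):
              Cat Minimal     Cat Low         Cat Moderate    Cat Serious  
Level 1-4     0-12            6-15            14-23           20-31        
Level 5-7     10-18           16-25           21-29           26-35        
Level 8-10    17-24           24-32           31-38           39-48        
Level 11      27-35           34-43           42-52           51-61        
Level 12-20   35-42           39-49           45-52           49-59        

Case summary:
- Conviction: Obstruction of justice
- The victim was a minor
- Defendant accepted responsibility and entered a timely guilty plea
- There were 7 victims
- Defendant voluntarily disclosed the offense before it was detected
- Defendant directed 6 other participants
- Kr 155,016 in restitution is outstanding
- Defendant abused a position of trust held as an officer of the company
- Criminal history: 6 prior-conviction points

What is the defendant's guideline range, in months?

24-32 months

Base offense level for obstruction of justice: 5.
R1 does not apply.
R2 applies: 5 − 3 = 2.
R3 applies: 2 + 2 = 4.
R4 applies: 4 − 1 = 3.
R5 does not apply.
R6 applies: 3 + 3 = 6.
R7 applies (level before this adjustment is 6 ≥ 5, so +3): 6 + 3 = 9.
R8 applies (level before this adjustment is 9 < 11, so +1): 9 + 1 = 10.
Final offense level: 10.
Criminal history: 6 prior points → Category Low (3-7).
Level 10 falls in the 8-10 band.
Grid: Level 8-10 × Category Low = 24-32 months.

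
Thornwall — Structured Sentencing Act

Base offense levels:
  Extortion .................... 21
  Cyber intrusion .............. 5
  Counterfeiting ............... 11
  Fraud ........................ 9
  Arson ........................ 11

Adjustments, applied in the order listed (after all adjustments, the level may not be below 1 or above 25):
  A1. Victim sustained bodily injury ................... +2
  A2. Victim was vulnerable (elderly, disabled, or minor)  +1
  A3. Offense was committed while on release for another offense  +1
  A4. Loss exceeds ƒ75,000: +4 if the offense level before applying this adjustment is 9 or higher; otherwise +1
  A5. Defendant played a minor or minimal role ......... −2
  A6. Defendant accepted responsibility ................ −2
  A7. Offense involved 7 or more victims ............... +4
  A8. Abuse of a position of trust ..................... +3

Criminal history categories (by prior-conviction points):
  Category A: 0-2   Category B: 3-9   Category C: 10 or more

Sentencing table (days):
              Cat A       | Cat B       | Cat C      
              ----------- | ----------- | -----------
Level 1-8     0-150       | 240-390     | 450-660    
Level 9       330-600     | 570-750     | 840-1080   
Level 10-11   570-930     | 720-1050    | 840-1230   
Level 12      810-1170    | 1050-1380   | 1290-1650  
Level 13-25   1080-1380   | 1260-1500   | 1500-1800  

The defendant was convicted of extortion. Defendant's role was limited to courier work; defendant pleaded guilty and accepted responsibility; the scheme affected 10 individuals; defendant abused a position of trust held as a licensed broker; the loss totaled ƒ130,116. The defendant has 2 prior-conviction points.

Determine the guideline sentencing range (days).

1080-1380 days

Base offense level for extortion: 21.
A3 does not apply.
A4 applies (level before this adjustment is 21 ≥ 9, so +4): 21 + 4 = 25.
A5 applies: 25 − 2 = 23.
A6 applies: 23 − 2 = 21.
A7 applies: 21 + 4 = 25.
A8 applies: 25 + 3 = 28.
Level 28 exceeds the maximum of 25; capped at 25.
Final offense level: 25.
Criminal history: 2 prior points → Category A (0-2).
Level 25 falls in the 13-25 band.
Grid: Level 13-25 × Category A = 1080-1380 days.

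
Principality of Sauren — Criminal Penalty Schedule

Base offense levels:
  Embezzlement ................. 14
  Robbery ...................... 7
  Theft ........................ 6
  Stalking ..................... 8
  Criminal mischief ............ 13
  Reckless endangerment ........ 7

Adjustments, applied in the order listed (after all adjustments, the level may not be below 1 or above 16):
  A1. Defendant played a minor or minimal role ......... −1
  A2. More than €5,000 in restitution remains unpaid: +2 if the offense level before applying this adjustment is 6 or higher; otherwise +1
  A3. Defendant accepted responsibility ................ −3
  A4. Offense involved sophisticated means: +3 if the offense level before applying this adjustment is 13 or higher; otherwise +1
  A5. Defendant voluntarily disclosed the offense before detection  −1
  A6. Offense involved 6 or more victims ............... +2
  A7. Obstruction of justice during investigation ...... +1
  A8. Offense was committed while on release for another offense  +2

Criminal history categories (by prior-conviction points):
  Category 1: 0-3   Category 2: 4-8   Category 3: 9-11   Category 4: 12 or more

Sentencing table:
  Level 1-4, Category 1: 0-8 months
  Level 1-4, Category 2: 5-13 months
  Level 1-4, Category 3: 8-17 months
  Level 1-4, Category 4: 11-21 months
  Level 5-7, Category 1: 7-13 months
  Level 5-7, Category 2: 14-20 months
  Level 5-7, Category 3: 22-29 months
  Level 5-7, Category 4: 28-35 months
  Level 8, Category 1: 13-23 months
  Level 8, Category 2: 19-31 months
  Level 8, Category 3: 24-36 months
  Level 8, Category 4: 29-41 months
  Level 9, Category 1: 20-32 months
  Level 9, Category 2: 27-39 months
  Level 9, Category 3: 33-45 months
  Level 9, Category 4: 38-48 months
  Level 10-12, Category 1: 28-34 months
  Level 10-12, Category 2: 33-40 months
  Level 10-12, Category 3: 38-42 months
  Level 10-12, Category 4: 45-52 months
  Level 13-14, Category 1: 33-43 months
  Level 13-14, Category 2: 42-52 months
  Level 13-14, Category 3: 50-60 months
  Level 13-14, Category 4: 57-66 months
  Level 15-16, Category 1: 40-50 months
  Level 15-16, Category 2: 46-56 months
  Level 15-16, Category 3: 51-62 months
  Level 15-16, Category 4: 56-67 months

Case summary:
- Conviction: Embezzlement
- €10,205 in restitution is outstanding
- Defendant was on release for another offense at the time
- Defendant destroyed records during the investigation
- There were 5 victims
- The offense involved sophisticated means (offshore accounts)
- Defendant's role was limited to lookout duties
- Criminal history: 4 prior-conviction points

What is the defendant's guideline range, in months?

46-56 months

Base offense level for embezzlement: 14.
A1 applies: 14 − 1 = 13.
A2 applies (level before this adjustment is 13 ≥ 6, so +2): 13 + 2 = 15.
A3 does not apply.
A4 applies (level before this adjustment is 15 ≥ 13, so +3): 15 + 3 = 18.
A6 does not apply.
A7 applies: 18 + 1 = 19.
A8 applies: 19 + 2 = 21.
Level 21 exceeds the maximum of 16; capped at 16.
Final offense level: 16.
Criminal history: 4 prior points → Category 2 (4-8).
Level 16 falls in the 15-16 band.
Grid: Level 15-16 × Category 2 = 46-56 months.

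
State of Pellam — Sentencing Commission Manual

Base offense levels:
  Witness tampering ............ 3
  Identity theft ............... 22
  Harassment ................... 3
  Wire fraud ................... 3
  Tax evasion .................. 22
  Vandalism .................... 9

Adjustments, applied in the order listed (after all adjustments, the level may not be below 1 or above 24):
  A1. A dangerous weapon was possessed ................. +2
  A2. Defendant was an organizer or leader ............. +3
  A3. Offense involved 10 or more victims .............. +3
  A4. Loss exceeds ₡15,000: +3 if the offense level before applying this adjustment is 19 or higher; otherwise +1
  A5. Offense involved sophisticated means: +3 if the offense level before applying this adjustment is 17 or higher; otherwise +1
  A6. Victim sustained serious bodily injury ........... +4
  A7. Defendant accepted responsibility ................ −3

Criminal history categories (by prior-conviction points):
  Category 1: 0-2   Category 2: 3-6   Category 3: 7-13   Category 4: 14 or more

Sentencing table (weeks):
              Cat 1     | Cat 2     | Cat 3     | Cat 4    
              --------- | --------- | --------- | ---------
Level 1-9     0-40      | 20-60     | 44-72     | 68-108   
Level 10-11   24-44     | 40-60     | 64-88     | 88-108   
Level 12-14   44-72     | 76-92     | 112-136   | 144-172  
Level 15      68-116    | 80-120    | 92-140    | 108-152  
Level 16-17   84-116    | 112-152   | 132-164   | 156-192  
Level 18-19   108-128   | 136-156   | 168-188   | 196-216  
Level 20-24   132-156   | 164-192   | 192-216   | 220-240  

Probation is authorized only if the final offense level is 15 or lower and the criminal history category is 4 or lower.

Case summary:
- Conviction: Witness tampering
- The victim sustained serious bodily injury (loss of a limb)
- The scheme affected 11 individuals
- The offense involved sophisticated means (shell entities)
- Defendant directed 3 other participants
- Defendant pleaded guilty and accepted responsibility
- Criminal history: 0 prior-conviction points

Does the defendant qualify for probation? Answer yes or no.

Yes

Base offense level for witness tampering: 3.
A1 does not apply.
A2 applies: 3 + 3 = 6.
A3 applies: 6 + 3 = 9.
A4 does not apply.
A5 applies (level before this adjustment is 9 < 17, so +1): 9 + 1 = 10.
A6 applies: 10 + 4 = 14.
A7 applies: 14 − 3 = 11.
Final offense level: 11.
Criminal history: 0 prior points → Category 1 (0-2).
Level 11 falls in the 10-11 band.
Grid: Level 10-11 × Category 1 = 24-44 weeks.
Probation check: level 11 ≤ 15 and category 1 ≤ 4 → eligible.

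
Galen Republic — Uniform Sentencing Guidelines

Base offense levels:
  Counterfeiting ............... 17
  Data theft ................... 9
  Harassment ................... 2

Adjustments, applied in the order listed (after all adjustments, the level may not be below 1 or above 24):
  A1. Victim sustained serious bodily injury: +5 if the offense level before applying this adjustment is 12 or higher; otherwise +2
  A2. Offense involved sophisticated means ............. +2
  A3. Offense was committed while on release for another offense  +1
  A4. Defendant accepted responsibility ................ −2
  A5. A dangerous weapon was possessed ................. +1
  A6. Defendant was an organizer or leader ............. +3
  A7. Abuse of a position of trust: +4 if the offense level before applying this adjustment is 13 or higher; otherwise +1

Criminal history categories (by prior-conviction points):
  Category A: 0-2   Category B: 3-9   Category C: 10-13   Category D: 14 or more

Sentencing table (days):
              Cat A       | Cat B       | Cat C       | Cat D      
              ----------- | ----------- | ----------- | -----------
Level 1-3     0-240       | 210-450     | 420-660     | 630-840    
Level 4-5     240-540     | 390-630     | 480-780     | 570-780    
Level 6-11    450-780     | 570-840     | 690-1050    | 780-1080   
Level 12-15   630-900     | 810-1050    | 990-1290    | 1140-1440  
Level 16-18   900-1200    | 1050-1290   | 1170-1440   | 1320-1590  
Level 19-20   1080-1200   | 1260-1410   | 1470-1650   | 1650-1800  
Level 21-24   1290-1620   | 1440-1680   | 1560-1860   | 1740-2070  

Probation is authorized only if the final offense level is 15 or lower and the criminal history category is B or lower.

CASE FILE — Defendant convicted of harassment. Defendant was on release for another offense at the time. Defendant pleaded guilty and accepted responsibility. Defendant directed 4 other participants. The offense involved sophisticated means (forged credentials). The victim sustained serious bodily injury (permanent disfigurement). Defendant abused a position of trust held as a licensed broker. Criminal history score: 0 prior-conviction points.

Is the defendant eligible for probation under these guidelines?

Base offense level for harassment: 2.
A1 applies (level before this adjustment is 2 < 12, so +2): 2 + 2 = 4.
A2 applies: 4 + 2 = 6.
A3 applies: 6 + 1 = 7.
A4 applies: 7 − 2 = 5.
A6 applies: 5 + 3 = 8.
A7 applies (level before this adjustment is 8 < 13, so +1): 8 + 1 = 9.
Final offense level: 9.
Criminal history: 0 prior points → Category A (0-2).
Level 9 falls in the 6-11 band.
Grid: Level 6-11 × Category A = 450-780 days.
Probation check: level 9 ≤ 15 and category A ≤ B → eligible.

Yes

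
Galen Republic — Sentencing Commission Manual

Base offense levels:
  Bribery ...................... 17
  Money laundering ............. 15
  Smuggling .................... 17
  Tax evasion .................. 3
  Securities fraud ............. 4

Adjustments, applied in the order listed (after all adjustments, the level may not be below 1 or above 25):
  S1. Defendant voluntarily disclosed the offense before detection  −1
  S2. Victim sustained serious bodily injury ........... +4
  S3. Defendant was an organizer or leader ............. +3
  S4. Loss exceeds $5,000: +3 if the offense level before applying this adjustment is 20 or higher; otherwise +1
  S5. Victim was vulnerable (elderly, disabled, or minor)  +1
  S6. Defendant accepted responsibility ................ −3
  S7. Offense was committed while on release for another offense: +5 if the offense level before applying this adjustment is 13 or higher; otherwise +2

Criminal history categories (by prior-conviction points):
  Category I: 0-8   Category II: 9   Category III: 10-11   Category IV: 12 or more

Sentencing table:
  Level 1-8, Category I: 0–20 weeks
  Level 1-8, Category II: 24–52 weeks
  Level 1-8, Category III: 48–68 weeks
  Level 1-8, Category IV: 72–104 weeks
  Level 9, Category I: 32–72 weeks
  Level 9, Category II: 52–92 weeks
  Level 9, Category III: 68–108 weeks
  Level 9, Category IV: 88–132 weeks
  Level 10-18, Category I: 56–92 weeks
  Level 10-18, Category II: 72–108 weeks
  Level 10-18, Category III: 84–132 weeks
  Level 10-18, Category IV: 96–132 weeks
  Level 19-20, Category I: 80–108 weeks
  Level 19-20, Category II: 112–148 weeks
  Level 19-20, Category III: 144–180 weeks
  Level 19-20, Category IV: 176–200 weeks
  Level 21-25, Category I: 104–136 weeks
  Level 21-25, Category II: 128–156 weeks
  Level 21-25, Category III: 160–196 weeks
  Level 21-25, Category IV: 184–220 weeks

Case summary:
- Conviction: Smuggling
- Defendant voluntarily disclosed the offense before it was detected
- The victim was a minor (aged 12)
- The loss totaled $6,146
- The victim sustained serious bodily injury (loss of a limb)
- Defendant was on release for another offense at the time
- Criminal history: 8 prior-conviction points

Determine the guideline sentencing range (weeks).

Base offense level for smuggling: 17.
S1 applies: 17 − 1 = 16.
S2 applies: 16 + 4 = 20.
S4 applies (level before this adjustment is 20 ≥ 20, so +3): 20 + 3 = 23.
S5 applies: 23 + 1 = 24.
S6 does not apply.
S7 applies (level before this adjustment is 24 ≥ 13, so +5): 24 + 5 = 29.
Level 29 exceeds the maximum of 25; capped at 25.
Final offense level: 25.
Criminal history: 8 prior points → Category I (0-8).
Level 25 falls in the 21-25 band.
Grid: Level 21-25 × Category I = 104-136 weeks.

104-136 weeks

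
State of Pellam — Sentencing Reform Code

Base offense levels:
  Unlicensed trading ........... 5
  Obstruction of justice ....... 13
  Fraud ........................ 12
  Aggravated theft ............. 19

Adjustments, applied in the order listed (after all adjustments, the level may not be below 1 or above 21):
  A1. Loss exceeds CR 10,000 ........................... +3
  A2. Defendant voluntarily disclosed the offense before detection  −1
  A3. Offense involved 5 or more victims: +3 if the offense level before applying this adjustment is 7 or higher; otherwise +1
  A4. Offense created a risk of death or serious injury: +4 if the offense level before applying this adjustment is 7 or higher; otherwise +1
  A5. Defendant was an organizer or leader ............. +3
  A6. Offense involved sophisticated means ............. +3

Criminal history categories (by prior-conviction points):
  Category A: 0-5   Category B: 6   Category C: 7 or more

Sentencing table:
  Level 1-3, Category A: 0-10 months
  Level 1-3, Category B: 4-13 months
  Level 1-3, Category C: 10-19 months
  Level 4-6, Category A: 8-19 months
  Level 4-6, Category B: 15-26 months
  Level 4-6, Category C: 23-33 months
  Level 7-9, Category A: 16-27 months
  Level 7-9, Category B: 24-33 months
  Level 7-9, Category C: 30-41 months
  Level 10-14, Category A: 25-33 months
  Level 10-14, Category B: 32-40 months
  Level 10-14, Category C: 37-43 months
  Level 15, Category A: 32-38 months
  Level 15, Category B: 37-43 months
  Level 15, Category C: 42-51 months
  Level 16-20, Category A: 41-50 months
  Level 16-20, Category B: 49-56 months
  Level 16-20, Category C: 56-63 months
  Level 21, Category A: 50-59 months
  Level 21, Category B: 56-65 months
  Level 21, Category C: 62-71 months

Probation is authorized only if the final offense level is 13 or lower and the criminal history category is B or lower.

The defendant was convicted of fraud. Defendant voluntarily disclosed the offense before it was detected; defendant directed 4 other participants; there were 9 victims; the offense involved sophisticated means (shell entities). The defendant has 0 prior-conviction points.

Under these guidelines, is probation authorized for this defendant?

Base offense level for fraud: 12.
A1 does not apply.
A2 applies: 12 − 1 = 11.
A3 applies (level before this adjustment is 11 ≥ 7, so +3): 11 + 3 = 14.
A4 does not apply.
A5 applies: 14 + 3 = 17.
A6 applies: 17 + 3 = 20.
Final offense level: 20.
Criminal history: 0 prior points → Category A (0-5).
Level 20 falls in the 16-20 band.
Grid: Level 16-20 × Category A = 41-50 months.
Probation check: level 20 > 13 and category A ≤ B → not eligible.

No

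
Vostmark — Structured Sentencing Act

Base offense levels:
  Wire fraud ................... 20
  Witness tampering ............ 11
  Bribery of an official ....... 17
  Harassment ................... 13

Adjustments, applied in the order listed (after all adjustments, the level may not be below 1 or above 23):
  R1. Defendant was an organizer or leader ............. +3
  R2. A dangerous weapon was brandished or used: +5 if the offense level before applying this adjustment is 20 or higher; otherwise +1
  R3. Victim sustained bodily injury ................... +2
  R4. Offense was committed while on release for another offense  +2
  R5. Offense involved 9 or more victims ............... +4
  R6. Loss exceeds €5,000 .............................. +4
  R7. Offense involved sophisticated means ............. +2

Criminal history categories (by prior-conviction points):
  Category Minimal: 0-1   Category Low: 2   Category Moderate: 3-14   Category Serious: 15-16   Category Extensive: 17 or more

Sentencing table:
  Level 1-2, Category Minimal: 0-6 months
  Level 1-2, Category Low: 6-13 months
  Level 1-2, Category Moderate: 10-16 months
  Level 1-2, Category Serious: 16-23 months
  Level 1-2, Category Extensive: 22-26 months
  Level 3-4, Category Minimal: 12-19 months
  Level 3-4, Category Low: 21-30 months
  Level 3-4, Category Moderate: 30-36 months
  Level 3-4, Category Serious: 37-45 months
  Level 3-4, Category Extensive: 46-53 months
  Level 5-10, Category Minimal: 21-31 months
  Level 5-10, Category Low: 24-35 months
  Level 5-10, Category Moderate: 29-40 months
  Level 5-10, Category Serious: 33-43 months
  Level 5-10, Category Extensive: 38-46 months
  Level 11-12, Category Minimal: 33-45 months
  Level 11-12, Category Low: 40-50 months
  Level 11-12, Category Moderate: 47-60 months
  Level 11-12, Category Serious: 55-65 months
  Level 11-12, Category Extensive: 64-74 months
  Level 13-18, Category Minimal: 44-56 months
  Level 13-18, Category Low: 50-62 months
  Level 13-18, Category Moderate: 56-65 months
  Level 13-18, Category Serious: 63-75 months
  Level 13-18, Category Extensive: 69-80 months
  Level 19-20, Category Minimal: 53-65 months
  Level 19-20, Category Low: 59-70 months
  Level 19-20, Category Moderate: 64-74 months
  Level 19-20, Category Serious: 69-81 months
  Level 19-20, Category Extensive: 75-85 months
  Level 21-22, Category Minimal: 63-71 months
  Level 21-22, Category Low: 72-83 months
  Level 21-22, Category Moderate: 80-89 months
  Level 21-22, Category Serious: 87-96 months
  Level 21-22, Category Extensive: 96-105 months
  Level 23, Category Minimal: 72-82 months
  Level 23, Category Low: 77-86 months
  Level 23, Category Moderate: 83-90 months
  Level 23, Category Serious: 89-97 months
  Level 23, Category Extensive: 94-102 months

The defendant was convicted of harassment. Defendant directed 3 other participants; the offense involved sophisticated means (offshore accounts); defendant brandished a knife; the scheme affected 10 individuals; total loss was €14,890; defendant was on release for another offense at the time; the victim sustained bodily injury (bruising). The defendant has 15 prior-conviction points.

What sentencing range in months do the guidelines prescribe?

89-97 months

Base offense level for harassment: 13.
R1 applies: 13 + 3 = 16.
R2 applies (level before this adjustment is 16 < 20, so +1): 16 + 1 = 17.
R3 applies: 17 + 2 = 19.
R4 applies: 19 + 2 = 21.
R5 applies: 21 + 4 = 25.
R6 applies: 25 + 4 = 29.
R7 applies: 29 + 2 = 31.
Level 31 exceeds the maximum of 23; capped at 23.
Final offense level: 23.
Criminal history: 15 prior points → Category Serious (15-16).
Level 23 falls in the 23 band.
Grid: Level 23 × Category Serious = 89-97 months.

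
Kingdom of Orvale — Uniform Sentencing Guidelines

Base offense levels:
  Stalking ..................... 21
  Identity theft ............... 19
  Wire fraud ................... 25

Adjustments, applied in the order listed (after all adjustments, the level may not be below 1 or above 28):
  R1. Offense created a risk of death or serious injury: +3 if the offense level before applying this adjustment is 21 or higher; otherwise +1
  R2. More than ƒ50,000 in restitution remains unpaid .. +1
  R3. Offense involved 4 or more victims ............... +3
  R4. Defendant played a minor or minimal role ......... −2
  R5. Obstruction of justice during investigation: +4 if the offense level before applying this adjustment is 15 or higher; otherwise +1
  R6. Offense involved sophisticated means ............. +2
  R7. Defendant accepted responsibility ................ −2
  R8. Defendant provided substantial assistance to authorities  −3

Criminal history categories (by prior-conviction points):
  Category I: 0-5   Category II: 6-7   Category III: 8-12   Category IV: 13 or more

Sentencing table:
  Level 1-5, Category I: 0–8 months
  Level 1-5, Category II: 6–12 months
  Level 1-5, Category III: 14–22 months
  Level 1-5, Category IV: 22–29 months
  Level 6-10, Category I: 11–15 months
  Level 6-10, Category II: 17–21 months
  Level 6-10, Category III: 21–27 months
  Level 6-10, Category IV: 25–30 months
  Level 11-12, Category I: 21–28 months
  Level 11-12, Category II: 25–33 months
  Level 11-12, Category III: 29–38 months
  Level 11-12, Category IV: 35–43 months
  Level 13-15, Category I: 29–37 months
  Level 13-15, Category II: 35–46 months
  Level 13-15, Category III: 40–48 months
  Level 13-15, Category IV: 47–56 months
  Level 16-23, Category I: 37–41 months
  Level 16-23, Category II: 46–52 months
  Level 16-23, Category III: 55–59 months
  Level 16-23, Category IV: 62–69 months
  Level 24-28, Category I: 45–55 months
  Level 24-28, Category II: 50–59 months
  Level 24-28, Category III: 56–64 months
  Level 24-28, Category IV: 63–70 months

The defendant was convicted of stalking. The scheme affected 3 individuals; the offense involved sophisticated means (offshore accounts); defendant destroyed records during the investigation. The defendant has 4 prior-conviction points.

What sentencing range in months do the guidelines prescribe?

Base offense level for stalking: 21.
R2 does not apply.
R5 applies (level before this adjustment is 21 ≥ 15, so +4): 21 + 4 = 25.
R6 applies: 25 + 2 = 27.
R8 does not apply.
Final offense level: 27.
Criminal history: 4 prior points → Category I (0-5).
Level 27 falls in the 24-28 band.
Grid: Level 24-28 × Category I = 45-55 months.

45-55 months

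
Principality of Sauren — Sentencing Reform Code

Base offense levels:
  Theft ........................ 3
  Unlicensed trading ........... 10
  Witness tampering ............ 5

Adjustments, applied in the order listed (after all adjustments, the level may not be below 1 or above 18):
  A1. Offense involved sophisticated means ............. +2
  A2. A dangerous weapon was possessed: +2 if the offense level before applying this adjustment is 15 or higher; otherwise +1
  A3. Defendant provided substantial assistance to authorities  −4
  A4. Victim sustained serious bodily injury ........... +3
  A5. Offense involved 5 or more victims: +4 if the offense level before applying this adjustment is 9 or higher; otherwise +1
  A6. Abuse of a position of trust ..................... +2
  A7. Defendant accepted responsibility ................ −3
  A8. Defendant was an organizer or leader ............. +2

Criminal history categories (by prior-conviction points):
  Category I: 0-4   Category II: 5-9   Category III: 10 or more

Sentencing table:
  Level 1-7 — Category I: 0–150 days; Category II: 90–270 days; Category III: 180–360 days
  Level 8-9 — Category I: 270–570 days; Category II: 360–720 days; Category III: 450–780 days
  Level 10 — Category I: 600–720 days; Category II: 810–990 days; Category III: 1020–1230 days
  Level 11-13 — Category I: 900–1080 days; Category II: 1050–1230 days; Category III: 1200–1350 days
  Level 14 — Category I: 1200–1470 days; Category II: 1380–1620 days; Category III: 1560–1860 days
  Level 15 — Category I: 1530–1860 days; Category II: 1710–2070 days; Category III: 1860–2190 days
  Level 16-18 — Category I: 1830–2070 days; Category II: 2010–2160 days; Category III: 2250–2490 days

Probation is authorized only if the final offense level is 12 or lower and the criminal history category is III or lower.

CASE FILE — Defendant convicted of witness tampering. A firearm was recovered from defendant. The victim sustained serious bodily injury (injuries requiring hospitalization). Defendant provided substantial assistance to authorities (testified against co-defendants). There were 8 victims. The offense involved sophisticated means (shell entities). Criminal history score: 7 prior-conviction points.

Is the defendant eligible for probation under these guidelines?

Base offense level for witness tampering: 5.
A1 applies: 5 + 2 = 7.
A2 applies (level before this adjustment is 7 < 15, so +1): 7 + 1 = 8.
A3 applies: 8 − 4 = 4.
A4 applies: 4 + 3 = 7.
A5 applies (level before this adjustment is 7 < 9, so +1): 7 + 1 = 8.
A8 does not apply.
Final offense level: 8.
Criminal history: 7 prior points → Category II (5-9).
Level 8 falls in the 8-9 band.
Grid: Level 8-9 × Category II = 360-720 days.
Probation check: level 8 ≤ 12 and category II ≤ III → eligible.

Yes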